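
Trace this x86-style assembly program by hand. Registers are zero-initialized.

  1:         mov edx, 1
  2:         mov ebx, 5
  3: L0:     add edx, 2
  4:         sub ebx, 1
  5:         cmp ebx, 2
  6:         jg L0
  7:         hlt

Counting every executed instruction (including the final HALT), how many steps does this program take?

after mov edx, 1: edx=1
after mov ebx, 5: ebx=5
after add edx, 2: edx=1+2=3
after sub ebx, 1: ebx=5-1=4
cmp ebx, 2  (cmp 4,2)
jg L0: taken
after add edx, 2: edx=3+2=5
after sub ebx, 1: ebx=4-1=3
cmp ebx, 2  (cmp 3,2)
jg L0: taken
after add edx, 2: edx=5+2=7
after sub ebx, 1: ebx=3-1=2
cmp ebx, 2  (cmp 2,2)
jg L0: not taken
halt.
Total executed instructions: 15.

15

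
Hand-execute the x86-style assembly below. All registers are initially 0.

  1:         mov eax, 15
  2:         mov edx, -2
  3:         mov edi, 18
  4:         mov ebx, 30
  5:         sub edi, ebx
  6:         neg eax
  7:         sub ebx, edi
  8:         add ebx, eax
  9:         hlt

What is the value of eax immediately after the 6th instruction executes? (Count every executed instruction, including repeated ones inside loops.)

mov eax, 15 → eax=15
mov edx, -2 → edx=-2
mov edi, 18 → edi=18
mov ebx, 30 → ebx=30
sub edi, ebx → edi=18-30=-12
neg eax → eax=-(15)=-15
After step 6: eax = -15.

-15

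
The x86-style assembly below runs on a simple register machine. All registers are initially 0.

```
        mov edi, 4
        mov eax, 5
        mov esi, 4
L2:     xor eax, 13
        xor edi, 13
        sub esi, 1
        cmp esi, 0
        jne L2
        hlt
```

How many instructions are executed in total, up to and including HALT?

24

after mov edi, 4: edi=4
after mov eax, 5: eax=5
after mov esi, 4: esi=4
after xor eax, 13: eax=5^13=8
after xor edi, 13: edi=4^13=9
after sub esi, 1: esi=4-1=3
cmp esi, 0  (cmp 3,0)
jne L2: taken
after xor eax, 13: eax=8^13=5
after xor edi, 13: edi=9^13=4
after sub esi, 1: esi=3-1=2
cmp esi, 0  (cmp 2,0)
jne L2: taken
after xor eax, 13: eax=5^13=8
after xor edi, 13: edi=4^13=9
after sub esi, 1: esi=2-1=1
cmp esi, 0  (cmp 1,0)
jne L2: taken
after xor eax, 13: eax=8^13=5
after xor edi, 13: edi=9^13=4
after sub esi, 1: esi=1-1=0
cmp esi, 0  (cmp 0,0)
jne L2: not taken
halt.
Total executed instructions: 24.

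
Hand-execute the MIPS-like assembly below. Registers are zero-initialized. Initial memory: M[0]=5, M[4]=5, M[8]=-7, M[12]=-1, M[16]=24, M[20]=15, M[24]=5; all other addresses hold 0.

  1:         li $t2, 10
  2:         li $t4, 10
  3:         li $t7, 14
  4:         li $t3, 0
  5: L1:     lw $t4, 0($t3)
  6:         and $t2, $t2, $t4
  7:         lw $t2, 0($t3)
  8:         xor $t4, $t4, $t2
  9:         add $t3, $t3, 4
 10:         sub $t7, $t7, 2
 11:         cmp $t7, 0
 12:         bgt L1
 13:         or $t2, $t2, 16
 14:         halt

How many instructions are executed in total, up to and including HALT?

$t2=10
$t4=10
$t7=14
$t3=0
$t4=M[0]=5
$t2=10&5=0
$t2=M[0]=5
$t4=5^5=0
$t3=0+4=4
$t7=14-2=12
cmp $t7, 0  (cmp 12,0)
bgt L1: taken
$t4=M[4]=5
$t2=5&5=5
$t2=M[4]=5
$t4=5^5=0
$t3=4+4=8
$t7=12-2=10
cmp $t7, 0  (cmp 10,0)
bgt L1: taken
$t4=M[8]=-7
$t2=5&(-7)=1
$t2=M[8]=-7
$t4=(-7)^(-7)=0
$t3=8+4=12
$t7=10-2=8
cmp $t7, 0  (cmp 8,0)
bgt L1: taken
$t4=M[12]=-1
$t2=(-7)&(-1)=-7
$t2=M[12]=-1
$t4=(-1)^(-1)=0
$t3=12+4=16
$t7=8-2=6
cmp $t7, 0  (cmp 6,0)
bgt L1: taken
$t4=M[16]=24
$t2=(-1)&24=24
$t2=M[16]=24
$t4=24^24=0
$t3=16+4=20
$t7=6-2=4
cmp $t7, 0  (cmp 4,0)
bgt L1: taken
$t4=M[20]=15
$t2=24&15=8
$t2=M[20]=15
$t4=15^15=0
$t3=20+4=24
$t7=4-2=2
cmp $t7, 0  (cmp 2,0)
bgt L1: taken
$t4=M[24]=5
$t2=15&5=5
$t2=M[24]=5
$t4=5^5=0
$t3=24+4=28
$t7=2-2=0
cmp $t7, 0  (cmp 0,0)
bgt L1: not taken
$t2=5|16=21
halt.
Total executed instructions: 62.

62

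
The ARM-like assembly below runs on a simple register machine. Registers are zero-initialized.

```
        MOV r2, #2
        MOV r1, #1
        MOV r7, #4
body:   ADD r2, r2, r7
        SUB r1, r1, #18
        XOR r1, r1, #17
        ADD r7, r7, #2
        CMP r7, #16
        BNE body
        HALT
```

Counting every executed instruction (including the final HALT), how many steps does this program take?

MOV r2, #2 → r2=2
MOV r1, #1 → r1=1
MOV r7, #4 → r7=4
ADD r2, r2, r7 → r2=2+4=6
SUB r1, r1, #18 → r1=1-18=-17
XOR r1, r1, #17 → r1=(-17)^17=-2
ADD r7, r7, #2 → r7=4+2=6
CMP r7, #16  (cmp 6,16)
BNE body: taken
ADD r2, r2, r7 → r2=6+6=12
SUB r1, r1, #18 → r1=(-2)-18=-20
XOR r1, r1, #17 → r1=(-20)^17=-3
ADD r7, r7, #2 → r7=6+2=8
CMP r7, #16  (cmp 8,16)
BNE body: taken
ADD r2, r2, r7 → r2=12+8=20
SUB r1, r1, #18 → r1=(-3)-18=-21
XOR r1, r1, #17 → r1=(-21)^17=-6
ADD r7, r7, #2 → r7=8+2=10
CMP r7, #16  (cmp 10,16)
BNE body: taken
ADD r2, r2, r7 → r2=20+10=30
SUB r1, r1, #18 → r1=(-6)-18=-24
XOR r1, r1, #17 → r1=(-24)^17=-7
ADD r7, r7, #2 → r7=10+2=12
CMP r7, #16  (cmp 12,16)
BNE body: taken
ADD r2, r2, r7 → r2=30+12=42
SUB r1, r1, #18 → r1=(-7)-18=-25
XOR r1, r1, #17 → r1=(-25)^17=-10
ADD r7, r7, #2 → r7=12+2=14
CMP r7, #16  (cmp 14,16)
BNE body: taken
ADD r2, r2, r7 → r2=42+14=56
SUB r1, r1, #18 → r1=(-10)-18=-28
XOR r1, r1, #17 → r1=(-28)^17=-11
ADD r7, r7, #2 → r7=14+2=16
CMP r7, #16  (cmp 16,16)
BNE body: not taken
halt.
Total executed instructions: 40.

40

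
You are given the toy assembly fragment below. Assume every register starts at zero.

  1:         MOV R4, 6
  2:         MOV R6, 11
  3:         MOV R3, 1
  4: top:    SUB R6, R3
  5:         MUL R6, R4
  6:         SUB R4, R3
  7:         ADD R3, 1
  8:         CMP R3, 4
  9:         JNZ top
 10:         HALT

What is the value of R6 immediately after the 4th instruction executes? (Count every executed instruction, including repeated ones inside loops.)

10

after MOV R4, 6: R4=6
after MOV R6, 11: R6=11
after MOV R3, 1: R3=1
after SUB R6, R3: R6=11-1=10
After step 4: R6 = 10.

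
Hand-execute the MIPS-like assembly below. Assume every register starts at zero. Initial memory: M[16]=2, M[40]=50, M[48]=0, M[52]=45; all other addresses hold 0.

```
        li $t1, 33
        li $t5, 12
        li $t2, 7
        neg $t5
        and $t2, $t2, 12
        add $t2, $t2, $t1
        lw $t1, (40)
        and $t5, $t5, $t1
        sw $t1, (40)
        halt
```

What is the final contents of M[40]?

50

$t1=33
$t5=12
$t2=7
$t5=-(12)=-12
$t2=7&12=4
$t2=4+33=37
$t1=M[40]=50
$t5=(-12)&50=48
sw $t1, (40) → M[40]=50
halt.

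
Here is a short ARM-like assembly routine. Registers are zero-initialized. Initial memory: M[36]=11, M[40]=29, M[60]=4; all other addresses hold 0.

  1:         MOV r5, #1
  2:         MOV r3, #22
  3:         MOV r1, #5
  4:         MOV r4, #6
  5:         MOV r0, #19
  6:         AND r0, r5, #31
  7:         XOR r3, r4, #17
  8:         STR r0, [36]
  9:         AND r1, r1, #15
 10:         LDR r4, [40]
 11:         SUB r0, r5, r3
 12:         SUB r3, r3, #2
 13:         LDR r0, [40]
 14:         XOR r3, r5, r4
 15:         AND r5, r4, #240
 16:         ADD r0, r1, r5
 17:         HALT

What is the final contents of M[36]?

MOV r5, #1 → r5=1
MOV r3, #22 → r3=22
MOV r1, #5 → r1=5
MOV r4, #6 → r4=6
MOV r0, #19 → r0=19
AND r0, r5, #31 → r0=1&31=1
XOR r3, r4, #17 → r3=6^17=23
STR r0, [36] → M[36]=1
AND r1, r1, #15 → r1=5&15=5
LDR r4, [40] → r4=M[40]=29
SUB r0, r5, r3 → r0=1-23=-22
SUB r3, r3, #2 → r3=23-2=21
LDR r0, [40] → r0=M[40]=29
XOR r3, r5, r4 → r3=1^29=28
AND r5, r4, #240 → r5=29&240=16
ADD r0, r1, r5 → r0=5+16=21
halt.

1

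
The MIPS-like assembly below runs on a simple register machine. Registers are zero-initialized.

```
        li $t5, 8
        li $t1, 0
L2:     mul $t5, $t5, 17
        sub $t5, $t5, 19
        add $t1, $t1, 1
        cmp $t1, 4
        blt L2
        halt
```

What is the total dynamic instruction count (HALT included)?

$t5=8
$t1=0
$t5=8*17=136
$t5=136-19=117
$t1=0+1=1
cmp $t1, 4  (cmp 1,4)
blt L2: taken
$t5=117*17=1989
$t5=1989-19=1970
$t1=1+1=2
cmp $t1, 4  (cmp 2,4)
blt L2: taken
$t5=1970*17=33490
$t5=33490-19=33471
$t1=2+1=3
cmp $t1, 4  (cmp 3,4)
blt L2: taken
$t5=33471*17=569007
$t5=569007-19=568988
$t1=3+1=4
cmp $t1, 4  (cmp 4,4)
blt L2: not taken
halt.
Total executed instructions: 23.

23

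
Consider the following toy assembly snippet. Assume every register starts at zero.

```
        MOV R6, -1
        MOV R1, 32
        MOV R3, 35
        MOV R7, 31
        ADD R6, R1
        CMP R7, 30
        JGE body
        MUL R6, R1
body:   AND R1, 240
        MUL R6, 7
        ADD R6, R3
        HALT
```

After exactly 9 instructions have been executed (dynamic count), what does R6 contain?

R6=-1
R1=32
R3=35
R7=31
R6=(-1)+32=31
CMP R7, 30  (cmp 31,30)
JGE body: taken
R1=32&240=32
R6=31*7=217
After step 9: R6 = 217.

217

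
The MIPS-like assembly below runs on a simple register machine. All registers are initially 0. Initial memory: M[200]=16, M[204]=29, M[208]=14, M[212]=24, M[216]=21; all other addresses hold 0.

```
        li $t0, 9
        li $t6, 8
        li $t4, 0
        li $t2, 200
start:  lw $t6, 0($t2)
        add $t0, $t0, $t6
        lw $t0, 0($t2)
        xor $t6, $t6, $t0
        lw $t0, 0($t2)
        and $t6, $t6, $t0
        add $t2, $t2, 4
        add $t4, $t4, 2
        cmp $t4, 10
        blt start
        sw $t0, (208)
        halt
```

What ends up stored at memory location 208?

21

li $t0, 9 → $t0=9
li $t6, 8 → $t6=8
li $t4, 0 → $t4=0
li $t2, 200 → $t2=200
lw $t6, 0($t2) → $t6=M[200]=16
add $t0, $t0, $t6 → $t0=9+16=25
lw $t0, 0($t2) → $t0=M[200]=16
xor $t6, $t6, $t0 → $t6=16^16=0
lw $t0, 0($t2) → $t0=M[200]=16
and $t6, $t6, $t0 → $t6=0&16=0
add $t2, $t2, 4 → $t2=200+4=204
add $t4, $t4, 2 → $t4=0+2=2
cmp $t4, 10  (cmp 2,10)
blt start: taken
lw $t6, 0($t2) → $t6=M[204]=29
add $t0, $t0, $t6 → $t0=16+29=45
lw $t0, 0($t2) → $t0=M[204]=29
xor $t6, $t6, $t0 → $t6=29^29=0
lw $t0, 0($t2) → $t0=M[204]=29
and $t6, $t6, $t0 → $t6=0&29=0
add $t2, $t2, 4 → $t2=204+4=208
add $t4, $t4, 2 → $t4=2+2=4
cmp $t4, 10  (cmp 4,10)
blt start: taken
lw $t6, 0($t2) → $t6=M[208]=14
add $t0, $t0, $t6 → $t0=29+14=43
lw $t0, 0($t2) → $t0=M[208]=14
xor $t6, $t6, $t0 → $t6=14^14=0
lw $t0, 0($t2) → $t0=M[208]=14
and $t6, $t6, $t0 → $t6=0&14=0
add $t2, $t2, 4 → $t2=208+4=212
add $t4, $t4, 2 → $t4=4+2=6
cmp $t4, 10  (cmp 6,10)
blt start: taken
lw $t6, 0($t2) → $t6=M[212]=24
add $t0, $t0, $t6 → $t0=14+24=38
lw $t0, 0($t2) → $t0=M[212]=24
xor $t6, $t6, $t0 → $t6=24^24=0
lw $t0, 0($t2) → $t0=M[212]=24
and $t6, $t6, $t0 → $t6=0&24=0
add $t2, $t2, 4 → $t2=212+4=216
add $t4, $t4, 2 → $t4=6+2=8
cmp $t4, 10  (cmp 8,10)
blt start: taken
lw $t6, 0($t2) → $t6=M[216]=21
add $t0, $t0, $t6 → $t0=24+21=45
lw $t0, 0($t2) → $t0=M[216]=21
xor $t6, $t6, $t0 → $t6=21^21=0
lw $t0, 0($t2) → $t0=M[216]=21
and $t6, $t6, $t0 → $t6=0&21=0
add $t2, $t2, 4 → $t2=216+4=220
add $t4, $t4, 2 → $t4=8+2=10
cmp $t4, 10  (cmp 10,10)
blt start: not taken
sw $t0, (208) → M[208]=21
halt.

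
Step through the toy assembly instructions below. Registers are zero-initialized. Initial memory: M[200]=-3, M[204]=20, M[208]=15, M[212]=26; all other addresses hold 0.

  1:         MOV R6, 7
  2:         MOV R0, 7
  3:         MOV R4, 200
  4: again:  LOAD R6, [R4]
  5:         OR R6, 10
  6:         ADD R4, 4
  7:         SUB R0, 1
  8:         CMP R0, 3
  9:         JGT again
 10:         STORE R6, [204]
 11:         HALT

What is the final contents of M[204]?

MOV R6, 7 → R6=7
MOV R0, 7 → R0=7
MOV R4, 200 → R4=200
LOAD R6, [R4] → R6=M[200]=-3
OR R6, 10 → R6=(-3)|10=-1
ADD R4, 4 → R4=200+4=204
SUB R0, 1 → R0=7-1=6
CMP R0, 3  (cmp 6,3)
JGT again: taken
LOAD R6, [R4] → R6=M[204]=20
OR R6, 10 → R6=20|10=30
ADD R4, 4 → R4=204+4=208
SUB R0, 1 → R0=6-1=5
CMP R0, 3  (cmp 5,3)
JGT again: taken
LOAD R6, [R4] → R6=M[208]=15
OR R6, 10 → R6=15|10=15
ADD R4, 4 → R4=208+4=212
SUB R0, 1 → R0=5-1=4
CMP R0, 3  (cmp 4,3)
JGT again: taken
LOAD R6, [R4] → R6=M[212]=26
OR R6, 10 → R6=26|10=26
ADD R4, 4 → R4=212+4=216
SUB R0, 1 → R0=4-1=3
CMP R0, 3  (cmp 3,3)
JGT again: not taken
STORE R6, [204] → M[204]=26
halt.

26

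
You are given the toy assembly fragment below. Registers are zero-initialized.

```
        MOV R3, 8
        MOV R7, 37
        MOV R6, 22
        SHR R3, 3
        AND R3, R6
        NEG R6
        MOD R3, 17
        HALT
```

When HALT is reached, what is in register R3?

0

after MOV R3, 8: R3=8
after MOV R7, 37: R7=37
after MOV R6, 22: R6=22
after SHR R3, 3: R3=8>>3=1
after AND R3, R6: R3=1&22=0
after NEG R6: R6=-(22)=-22
after MOD R3, 17: R3=0%17=0
halt.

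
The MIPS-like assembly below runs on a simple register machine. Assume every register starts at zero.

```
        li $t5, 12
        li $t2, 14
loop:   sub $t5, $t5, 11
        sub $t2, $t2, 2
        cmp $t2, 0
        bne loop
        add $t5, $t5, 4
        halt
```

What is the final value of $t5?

$t5=12
$t2=14
$t5=12-11=1
$t2=14-2=12
cmp $t2, 0  (cmp 12,0)
bne loop: taken
$t5=1-11=-10
$t2=12-2=10
cmp $t2, 0  (cmp 10,0)
bne loop: taken
$t5=(-10)-11=-21
$t2=10-2=8
cmp $t2, 0  (cmp 8,0)
bne loop: taken
$t5=(-21)-11=-32
$t2=8-2=6
cmp $t2, 0  (cmp 6,0)
bne loop: taken
$t5=(-32)-11=-43
$t2=6-2=4
cmp $t2, 0  (cmp 4,0)
bne loop: taken
$t5=(-43)-11=-54
$t2=4-2=2
cmp $t2, 0  (cmp 2,0)
bne loop: taken
$t5=(-54)-11=-65
$t2=2-2=0
cmp $t2, 0  (cmp 0,0)
bne loop: not taken
$t5=(-65)+4=-61
halt.

-61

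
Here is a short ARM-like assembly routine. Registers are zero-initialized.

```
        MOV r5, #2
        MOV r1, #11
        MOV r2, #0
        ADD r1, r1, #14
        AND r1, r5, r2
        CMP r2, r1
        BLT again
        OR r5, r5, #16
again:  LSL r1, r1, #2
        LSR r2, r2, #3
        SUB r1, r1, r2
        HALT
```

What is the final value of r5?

18

r5=2
r1=11
r2=0
r1=11+14=25
r1=2&0=0
CMP r2, r1  (cmp 0,0)
BLT again: not taken
r5=2|16=18
r1=0<<2=0
r2=0>>3=0
r1=0-0=0
halt.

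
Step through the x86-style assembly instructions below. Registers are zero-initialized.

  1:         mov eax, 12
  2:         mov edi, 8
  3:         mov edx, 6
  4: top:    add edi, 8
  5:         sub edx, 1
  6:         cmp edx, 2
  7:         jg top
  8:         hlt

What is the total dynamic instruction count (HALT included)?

eax=12
edi=8
edx=6
edi=8+8=16
edx=6-1=5
cmp edx, 2  (cmp 5,2)
jg top: taken
edi=16+8=24
edx=5-1=4
cmp edx, 2  (cmp 4,2)
jg top: taken
edi=24+8=32
edx=4-1=3
cmp edx, 2  (cmp 3,2)
jg top: taken
edi=32+8=40
edx=3-1=2
cmp edx, 2  (cmp 2,2)
jg top: not taken
halt.
Total executed instructions: 20.

20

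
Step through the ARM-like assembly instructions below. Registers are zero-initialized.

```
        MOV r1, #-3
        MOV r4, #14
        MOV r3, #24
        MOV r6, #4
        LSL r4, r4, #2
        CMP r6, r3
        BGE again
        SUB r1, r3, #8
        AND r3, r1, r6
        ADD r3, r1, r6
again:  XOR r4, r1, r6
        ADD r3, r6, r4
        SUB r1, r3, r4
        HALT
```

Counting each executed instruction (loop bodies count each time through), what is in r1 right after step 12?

16

MOV r1, #-3 → r1=-3
MOV r4, #14 → r4=14
MOV r3, #24 → r3=24
MOV r6, #4 → r6=4
LSL r4, r4, #2 → r4=14<<2=56
CMP r6, r3  (cmp 4,24)
BGE again: not taken
SUB r1, r3, #8 → r1=24-8=16
AND r3, r1, r6 → r3=16&4=0
ADD r3, r1, r6 → r3=16+4=20
XOR r4, r1, r6 → r4=16^4=20
ADD r3, r6, r4 → r3=4+20=24
After step 12: r1 = 16.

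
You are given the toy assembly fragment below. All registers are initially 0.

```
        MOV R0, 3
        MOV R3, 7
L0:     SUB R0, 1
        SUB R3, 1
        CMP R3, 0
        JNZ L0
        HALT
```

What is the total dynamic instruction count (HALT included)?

31

after MOV R0, 3: R0=3
after MOV R3, 7: R3=7
after SUB R0, 1: R0=3-1=2
after SUB R3, 1: R3=7-1=6
CMP R3, 0  (cmp 6,0)
JNZ L0: taken
after SUB R0, 1: R0=2-1=1
after SUB R3, 1: R3=6-1=5
CMP R3, 0  (cmp 5,0)
JNZ L0: taken
after SUB R0, 1: R0=1-1=0
after SUB R3, 1: R3=5-1=4
CMP R3, 0  (cmp 4,0)
JNZ L0: taken
after SUB R0, 1: R0=0-1=-1
after SUB R3, 1: R3=4-1=3
CMP R3, 0  (cmp 3,0)
JNZ L0: taken
after SUB R0, 1: R0=(-1)-1=-2
after SUB R3, 1: R3=3-1=2
CMP R3, 0  (cmp 2,0)
JNZ L0: taken
after SUB R0, 1: R0=(-2)-1=-3
after SUB R3, 1: R3=2-1=1
CMP R3, 0  (cmp 1,0)
JNZ L0: taken
after SUB R0, 1: R0=(-3)-1=-4
after SUB R3, 1: R3=1-1=0
CMP R3, 0  (cmp 0,0)
JNZ L0: not taken
halt.
Total executed instructions: 31.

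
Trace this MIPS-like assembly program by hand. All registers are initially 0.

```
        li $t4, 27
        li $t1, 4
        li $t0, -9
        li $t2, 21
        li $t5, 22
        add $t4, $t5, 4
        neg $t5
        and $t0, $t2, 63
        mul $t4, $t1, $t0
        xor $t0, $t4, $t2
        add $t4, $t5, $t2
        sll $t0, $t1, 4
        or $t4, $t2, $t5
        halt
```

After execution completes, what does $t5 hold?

after li $t4, 27: $t4=27
after li $t1, 4: $t1=4
after li $t0, -9: $t0=-9
after li $t2, 21: $t2=21
after li $t5, 22: $t5=22
after add $t4, $t5, 4: $t4=22+4=26
after neg $t5: $t5=-(22)=-22
after and $t0, $t2, 63: $t0=21&63=21
after mul $t4, $t1, $t0: $t4=4*21=84
after xor $t0, $t4, $t2: $t0=84^21=65
after add $t4, $t5, $t2: $t4=(-22)+21=-1
after sll $t0, $t1, 4: $t0=4<<4=64
after or $t4, $t2, $t5: $t4=21|(-22)=-1
halt.

-22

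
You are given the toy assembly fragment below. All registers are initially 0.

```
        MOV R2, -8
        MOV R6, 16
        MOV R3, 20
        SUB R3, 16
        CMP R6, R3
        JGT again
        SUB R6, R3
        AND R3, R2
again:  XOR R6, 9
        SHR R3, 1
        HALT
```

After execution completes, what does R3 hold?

R2=-8
R6=16
R3=20
R3=20-16=4
CMP R6, R3  (cmp 16,4)
JGT again: taken
R6=16^9=25
R3=4>>1=2
halt.

2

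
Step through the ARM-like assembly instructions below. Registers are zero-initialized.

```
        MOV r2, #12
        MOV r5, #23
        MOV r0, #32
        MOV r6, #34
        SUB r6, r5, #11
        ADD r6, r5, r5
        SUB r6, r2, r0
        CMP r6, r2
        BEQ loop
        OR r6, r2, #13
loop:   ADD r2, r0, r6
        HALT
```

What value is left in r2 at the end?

45

after MOV r2, #12: r2=12
after MOV r5, #23: r5=23
after MOV r0, #32: r0=32
after MOV r6, #34: r6=34
after SUB r6, r5, #11: r6=23-11=12
after ADD r6, r5, r5: r6=23+23=46
after SUB r6, r2, r0: r6=12-32=-20
CMP r6, r2  (cmp -20,12)
BEQ loop: not taken
after OR r6, r2, #13: r6=12|13=13
after ADD r2, r0, r6: r2=32+13=45
halt.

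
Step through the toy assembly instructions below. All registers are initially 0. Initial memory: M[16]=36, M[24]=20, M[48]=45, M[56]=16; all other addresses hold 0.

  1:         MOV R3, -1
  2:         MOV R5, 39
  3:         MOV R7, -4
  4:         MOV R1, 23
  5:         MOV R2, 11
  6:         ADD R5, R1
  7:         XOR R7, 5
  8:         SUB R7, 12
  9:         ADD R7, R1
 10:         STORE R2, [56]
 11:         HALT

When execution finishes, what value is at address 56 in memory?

R3=-1
R5=39
R7=-4
R1=23
R2=11
R5=39+23=62
R7=(-4)^5=-7
R7=(-7)-12=-19
R7=(-19)+23=4
STORE R2, [56] → M[56]=11
halt.

11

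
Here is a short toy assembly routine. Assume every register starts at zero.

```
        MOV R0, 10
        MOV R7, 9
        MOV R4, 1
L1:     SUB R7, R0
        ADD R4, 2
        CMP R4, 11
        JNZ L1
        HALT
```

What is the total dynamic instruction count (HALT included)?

after MOV R0, 10: R0=10
after MOV R7, 9: R7=9
after MOV R4, 1: R4=1
after SUB R7, R0: R7=9-10=-1
after ADD R4, 2: R4=1+2=3
CMP R4, 11  (cmp 3,11)
JNZ L1: taken
after SUB R7, R0: R7=(-1)-10=-11
after ADD R4, 2: R4=3+2=5
CMP R4, 11  (cmp 5,11)
JNZ L1: taken
after SUB R7, R0: R7=(-11)-10=-21
after ADD R4, 2: R4=5+2=7
CMP R4, 11  (cmp 7,11)
JNZ L1: taken
after SUB R7, R0: R7=(-21)-10=-31
after ADD R4, 2: R4=7+2=9
CMP R4, 11  (cmp 9,11)
JNZ L1: taken
after SUB R7, R0: R7=(-31)-10=-41
after ADD R4, 2: R4=9+2=11
CMP R4, 11  (cmp 11,11)
JNZ L1: not taken
halt.
Total executed instructions: 24.

24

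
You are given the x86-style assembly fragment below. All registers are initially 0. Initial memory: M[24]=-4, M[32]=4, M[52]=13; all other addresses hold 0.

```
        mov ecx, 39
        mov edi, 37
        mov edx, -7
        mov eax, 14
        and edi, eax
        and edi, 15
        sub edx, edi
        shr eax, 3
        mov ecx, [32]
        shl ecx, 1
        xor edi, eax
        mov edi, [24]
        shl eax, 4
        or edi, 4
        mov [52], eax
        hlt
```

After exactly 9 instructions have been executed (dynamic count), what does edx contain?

-11

after mov ecx, 39: ecx=39
after mov edi, 37: edi=37
after mov edx, -7: edx=-7
after mov eax, 14: eax=14
after and edi, eax: edi=37&14=4
after and edi, 15: edi=4&15=4
after sub edx, edi: edx=(-7)-4=-11
after shr eax, 3: eax=14>>3=1
after mov ecx, [32]: ecx=M[32]=4
After step 9: edx = -11.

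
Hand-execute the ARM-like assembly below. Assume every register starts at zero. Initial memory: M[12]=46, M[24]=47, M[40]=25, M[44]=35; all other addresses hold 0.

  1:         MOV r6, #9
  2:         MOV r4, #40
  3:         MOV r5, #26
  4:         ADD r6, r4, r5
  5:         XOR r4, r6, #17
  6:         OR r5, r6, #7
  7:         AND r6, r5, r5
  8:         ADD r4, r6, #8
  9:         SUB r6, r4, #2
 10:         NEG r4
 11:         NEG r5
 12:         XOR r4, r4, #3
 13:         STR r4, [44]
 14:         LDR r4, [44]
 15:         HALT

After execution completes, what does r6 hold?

77

after MOV r6, #9: r6=9
after MOV r4, #40: r4=40
after MOV r5, #26: r5=26
after ADD r6, r4, r5: r6=40+26=66
after XOR r4, r6, #17: r4=66^17=83
after OR r5, r6, #7: r5=66|7=71
after AND r6, r5, r5: r6=71&71=71
after ADD r4, r6, #8: r4=71+8=79
after SUB r6, r4, #2: r6=79-2=77
after NEG r4: r4=-(79)=-79
after NEG r5: r5=-(71)=-71
after XOR r4, r4, #3: r4=(-79)^3=-78
STR r4, [44] → M[44]=-78
after LDR r4, [44]: r4=M[44]=-78
halt.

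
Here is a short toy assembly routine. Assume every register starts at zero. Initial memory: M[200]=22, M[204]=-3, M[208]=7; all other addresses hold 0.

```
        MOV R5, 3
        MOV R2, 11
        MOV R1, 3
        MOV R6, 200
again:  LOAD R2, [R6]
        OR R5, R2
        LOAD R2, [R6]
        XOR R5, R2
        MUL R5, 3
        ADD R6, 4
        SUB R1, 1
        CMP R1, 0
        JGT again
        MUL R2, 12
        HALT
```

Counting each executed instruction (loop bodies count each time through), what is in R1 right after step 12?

2

MOV R5, 3 → R5=3
MOV R2, 11 → R2=11
MOV R1, 3 → R1=3
MOV R6, 200 → R6=200
LOAD R2, [R6] → R2=M[200]=22
OR R5, R2 → R5=3|22=23
LOAD R2, [R6] → R2=M[200]=22
XOR R5, R2 → R5=23^22=1
MUL R5, 3 → R5=1*3=3
ADD R6, 4 → R6=200+4=204
SUB R1, 1 → R1=3-1=2
CMP R1, 0  (cmp 2,0)
After step 12: R1 = 2.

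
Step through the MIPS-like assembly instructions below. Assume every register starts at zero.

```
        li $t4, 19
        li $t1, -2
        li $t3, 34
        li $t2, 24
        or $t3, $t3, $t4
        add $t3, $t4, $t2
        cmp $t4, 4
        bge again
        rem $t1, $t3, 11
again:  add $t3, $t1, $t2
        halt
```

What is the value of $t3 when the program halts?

22

$t4=19
$t1=-2
$t3=34
$t2=24
$t3=34|19=51
$t3=19+24=43
cmp $t4, 4  (cmp 19,4)
bge again: taken
$t3=(-2)+24=22
halt.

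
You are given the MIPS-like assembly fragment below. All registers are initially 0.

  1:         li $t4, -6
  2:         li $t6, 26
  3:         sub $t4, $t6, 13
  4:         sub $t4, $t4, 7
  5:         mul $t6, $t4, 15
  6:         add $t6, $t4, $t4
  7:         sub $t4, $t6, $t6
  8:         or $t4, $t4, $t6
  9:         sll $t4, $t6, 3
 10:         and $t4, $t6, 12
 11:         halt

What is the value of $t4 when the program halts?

after li $t4, -6: $t4=-6
after li $t6, 26: $t6=26
after sub $t4, $t6, 13: $t4=26-13=13
after sub $t4, $t4, 7: $t4=13-7=6
after mul $t6, $t4, 15: $t6=6*15=90
after add $t6, $t4, $t4: $t6=6+6=12
after sub $t4, $t6, $t6: $t4=12-12=0
after or $t4, $t4, $t6: $t4=0|12=12
after sll $t4, $t6, 3: $t4=12<<3=96
after and $t4, $t6, 12: $t4=12&12=12
halt.

12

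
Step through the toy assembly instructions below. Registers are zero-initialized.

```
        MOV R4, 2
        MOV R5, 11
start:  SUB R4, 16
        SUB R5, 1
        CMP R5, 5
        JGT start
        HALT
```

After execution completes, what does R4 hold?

-94

after MOV R4, 2: R4=2
after MOV R5, 11: R5=11
after SUB R4, 16: R4=2-16=-14
after SUB R5, 1: R5=11-1=10
CMP R5, 5  (cmp 10,5)
JGT start: taken
after SUB R4, 16: R4=(-14)-16=-30
after SUB R5, 1: R5=10-1=9
CMP R5, 5  (cmp 9,5)
JGT start: taken
after SUB R4, 16: R4=(-30)-16=-46
after SUB R5, 1: R5=9-1=8
CMP R5, 5  (cmp 8,5)
JGT start: taken
after SUB R4, 16: R4=(-46)-16=-62
after SUB R5, 1: R5=8-1=7
CMP R5, 5  (cmp 7,5)
JGT start: taken
after SUB R4, 16: R4=(-62)-16=-78
after SUB R5, 1: R5=7-1=6
CMP R5, 5  (cmp 6,5)
JGT start: taken
after SUB R4, 16: R4=(-78)-16=-94
after SUB R5, 1: R5=6-1=5
CMP R5, 5  (cmp 5,5)
JGT start: not taken
halt.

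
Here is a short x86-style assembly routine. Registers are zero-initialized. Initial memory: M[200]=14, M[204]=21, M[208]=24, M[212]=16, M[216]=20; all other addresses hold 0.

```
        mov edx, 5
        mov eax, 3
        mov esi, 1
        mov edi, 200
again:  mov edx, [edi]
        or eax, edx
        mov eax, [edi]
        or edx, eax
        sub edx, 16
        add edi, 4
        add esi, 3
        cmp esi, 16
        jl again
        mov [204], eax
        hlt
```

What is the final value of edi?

220

edx=5
eax=3
esi=1
edi=200
edx=M[200]=14
eax=3|14=15
eax=M[200]=14
edx=14|14=14
edx=14-16=-2
edi=200+4=204
esi=1+3=4
cmp esi, 16  (cmp 4,16)
jl again: taken
edx=M[204]=21
eax=14|21=31
eax=M[204]=21
edx=21|21=21
edx=21-16=5
edi=204+4=208
esi=4+3=7
cmp esi, 16  (cmp 7,16)
jl again: taken
edx=M[208]=24
eax=21|24=29
eax=M[208]=24
edx=24|24=24
edx=24-16=8
edi=208+4=212
esi=7+3=10
cmp esi, 16  (cmp 10,16)
jl again: taken
edx=M[212]=16
eax=24|16=24
eax=M[212]=16
edx=16|16=16
edx=16-16=0
edi=212+4=216
esi=10+3=13
cmp esi, 16  (cmp 13,16)
jl again: taken
edx=M[216]=20
eax=16|20=20
eax=M[216]=20
edx=20|20=20
edx=20-16=4
edi=216+4=220
esi=13+3=16
cmp esi, 16  (cmp 16,16)
jl again: not taken
mov [204], eax → M[204]=20
halt.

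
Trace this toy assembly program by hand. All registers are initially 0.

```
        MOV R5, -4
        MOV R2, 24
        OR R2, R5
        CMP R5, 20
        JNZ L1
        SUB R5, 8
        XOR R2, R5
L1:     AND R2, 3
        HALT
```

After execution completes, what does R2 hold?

0

MOV R5, -4 → R5=-4
MOV R2, 24 → R2=24
OR R2, R5 → R2=24|(-4)=-4
CMP R5, 20  (cmp -4,20)
JNZ L1: taken
AND R2, 3 → R2=(-4)&3=0
halt.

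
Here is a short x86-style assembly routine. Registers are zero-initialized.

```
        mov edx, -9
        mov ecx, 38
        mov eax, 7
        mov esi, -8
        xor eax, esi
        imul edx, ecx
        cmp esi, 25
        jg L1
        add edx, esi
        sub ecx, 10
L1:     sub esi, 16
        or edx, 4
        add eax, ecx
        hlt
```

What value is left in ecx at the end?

28

edx=-9
ecx=38
eax=7
esi=-8
eax=7^(-8)=-1
edx=(-9)*38=-342
cmp esi, 25  (cmp -8,25)
jg L1: not taken
edx=(-342)+(-8)=-350
ecx=38-10=28
esi=(-8)-16=-24
edx=(-350)|4=-346
eax=(-1)+28=27
halt.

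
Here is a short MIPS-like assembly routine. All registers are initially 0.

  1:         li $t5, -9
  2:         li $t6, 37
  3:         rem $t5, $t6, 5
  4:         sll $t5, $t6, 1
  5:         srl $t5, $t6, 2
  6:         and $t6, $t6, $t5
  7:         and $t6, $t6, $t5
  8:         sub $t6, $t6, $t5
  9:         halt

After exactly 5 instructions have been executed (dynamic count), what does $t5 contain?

after li $t5, -9: $t5=-9
after li $t6, 37: $t6=37
after rem $t5, $t6, 5: $t5=37%5=2
after sll $t5, $t6, 1: $t5=37<<1=74
after srl $t5, $t6, 2: $t5=37>>2=9
After step 5: $t5 = 9.

9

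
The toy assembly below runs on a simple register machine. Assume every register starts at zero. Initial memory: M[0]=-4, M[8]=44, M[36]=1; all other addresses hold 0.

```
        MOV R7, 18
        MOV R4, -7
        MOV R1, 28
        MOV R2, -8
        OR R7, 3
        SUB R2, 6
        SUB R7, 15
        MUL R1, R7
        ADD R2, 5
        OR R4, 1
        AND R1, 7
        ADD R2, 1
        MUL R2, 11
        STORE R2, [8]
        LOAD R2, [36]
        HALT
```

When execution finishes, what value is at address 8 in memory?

R7=18
R4=-7
R1=28
R2=-8
R7=18|3=19
R2=(-8)-6=-14
R7=19-15=4
R1=28*4=112
R2=(-14)+5=-9
R4=(-7)|1=-7
R1=112&7=0
R2=(-9)+1=-8
R2=(-8)*11=-88
STORE R2, [8] → M[8]=-88
R2=M[36]=1
halt.

-88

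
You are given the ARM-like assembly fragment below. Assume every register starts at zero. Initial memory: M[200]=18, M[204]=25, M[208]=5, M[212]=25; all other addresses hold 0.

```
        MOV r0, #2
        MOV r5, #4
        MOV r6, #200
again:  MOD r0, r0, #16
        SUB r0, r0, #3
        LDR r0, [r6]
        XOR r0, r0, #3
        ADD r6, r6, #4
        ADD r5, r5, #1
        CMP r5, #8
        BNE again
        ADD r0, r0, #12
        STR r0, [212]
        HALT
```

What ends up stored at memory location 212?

38

MOV r0, #2 → r0=2
MOV r5, #4 → r5=4
MOV r6, #200 → r6=200
MOD r0, r0, #16 → r0=2%16=2
SUB r0, r0, #3 → r0=2-3=-1
LDR r0, [r6] → r0=M[200]=18
XOR r0, r0, #3 → r0=18^3=17
ADD r6, r6, #4 → r6=200+4=204
ADD r5, r5, #1 → r5=4+1=5
CMP r5, #8  (cmp 5,8)
BNE again: taken
MOD r0, r0, #16 → r0=17%16=1
SUB r0, r0, #3 → r0=1-3=-2
LDR r0, [r6] → r0=M[204]=25
XOR r0, r0, #3 → r0=25^3=26
ADD r6, r6, #4 → r6=204+4=208
ADD r5, r5, #1 → r5=5+1=6
CMP r5, #8  (cmp 6,8)
BNE again: taken
MOD r0, r0, #16 → r0=26%16=10
SUB r0, r0, #3 → r0=10-3=7
LDR r0, [r6] → r0=M[208]=5
XOR r0, r0, #3 → r0=5^3=6
ADD r6, r6, #4 → r6=208+4=212
ADD r5, r5, #1 → r5=6+1=7
CMP r5, #8  (cmp 7,8)
BNE again: taken
MOD r0, r0, #16 → r0=6%16=6
SUB r0, r0, #3 → r0=6-3=3
LDR r0, [r6] → r0=M[212]=25
XOR r0, r0, #3 → r0=25^3=26
ADD r6, r6, #4 → r6=212+4=216
ADD r5, r5, #1 → r5=7+1=8
CMP r5, #8  (cmp 8,8)
BNE again: not taken
ADD r0, r0, #12 → r0=26+12=38
STR r0, [212] → M[212]=38
halt.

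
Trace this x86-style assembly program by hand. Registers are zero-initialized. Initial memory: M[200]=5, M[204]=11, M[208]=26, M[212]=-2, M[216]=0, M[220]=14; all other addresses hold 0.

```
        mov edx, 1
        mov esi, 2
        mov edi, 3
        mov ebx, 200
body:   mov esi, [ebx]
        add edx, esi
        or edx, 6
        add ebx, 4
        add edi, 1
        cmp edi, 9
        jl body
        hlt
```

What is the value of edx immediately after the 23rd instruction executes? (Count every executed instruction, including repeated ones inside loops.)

edx=1
esi=2
edi=3
ebx=200
esi=M[200]=5
edx=1+5=6
edx=6|6=6
ebx=200+4=204
edi=3+1=4
cmp edi, 9  (cmp 4,9)
jl body: taken
esi=M[204]=11
edx=6+11=17
edx=17|6=23
ebx=204+4=208
edi=4+1=5
cmp edi, 9  (cmp 5,9)
jl body: taken
esi=M[208]=26
edx=23+26=49
edx=49|6=55
ebx=208+4=212
edi=5+1=6
After step 23: edx = 55.

55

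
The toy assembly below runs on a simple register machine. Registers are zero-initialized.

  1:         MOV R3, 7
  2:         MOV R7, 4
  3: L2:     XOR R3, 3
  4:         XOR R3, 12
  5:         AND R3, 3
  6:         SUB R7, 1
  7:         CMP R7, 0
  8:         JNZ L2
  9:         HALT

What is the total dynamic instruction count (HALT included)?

after MOV R3, 7: R3=7
after MOV R7, 4: R7=4
after XOR R3, 3: R3=7^3=4
after XOR R3, 12: R3=4^12=8
after AND R3, 3: R3=8&3=0
after SUB R7, 1: R7=4-1=3
CMP R7, 0  (cmp 3,0)
JNZ L2: taken
after XOR R3, 3: R3=0^3=3
after XOR R3, 12: R3=3^12=15
after AND R3, 3: R3=15&3=3
after SUB R7, 1: R7=3-1=2
CMP R7, 0  (cmp 2,0)
JNZ L2: taken
after XOR R3, 3: R3=3^3=0
after XOR R3, 12: R3=0^12=12
after AND R3, 3: R3=12&3=0
after SUB R7, 1: R7=2-1=1
CMP R7, 0  (cmp 1,0)
JNZ L2: taken
after XOR R3, 3: R3=0^3=3
after XOR R3, 12: R3=3^12=15
after AND R3, 3: R3=15&3=3
after SUB R7, 1: R7=1-1=0
CMP R7, 0  (cmp 0,0)
JNZ L2: not taken
halt.
Total executed instructions: 27.

27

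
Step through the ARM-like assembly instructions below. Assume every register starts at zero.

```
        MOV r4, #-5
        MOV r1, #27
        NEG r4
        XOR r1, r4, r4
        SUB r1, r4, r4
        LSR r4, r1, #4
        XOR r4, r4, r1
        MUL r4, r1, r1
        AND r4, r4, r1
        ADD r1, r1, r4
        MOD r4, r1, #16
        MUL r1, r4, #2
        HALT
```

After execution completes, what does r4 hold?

after MOV r4, #-5: r4=-5
after MOV r1, #27: r1=27
after NEG r4: r4=-(-5)=5
after XOR r1, r4, r4: r1=5^5=0
after SUB r1, r4, r4: r1=5-5=0
after LSR r4, r1, #4: r4=0>>4=0
after XOR r4, r4, r1: r4=0^0=0
after MUL r4, r1, r1: r4=0*0=0
after AND r4, r4, r1: r4=0&0=0
after ADD r1, r1, r4: r1=0+0=0
after MOD r4, r1, #16: r4=0%16=0
after MUL r1, r4, #2: r1=0*2=0
halt.

0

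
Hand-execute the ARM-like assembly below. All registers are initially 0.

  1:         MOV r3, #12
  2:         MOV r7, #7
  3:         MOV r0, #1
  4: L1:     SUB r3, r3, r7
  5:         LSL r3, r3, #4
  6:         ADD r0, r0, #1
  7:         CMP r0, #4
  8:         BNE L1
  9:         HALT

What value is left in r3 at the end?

MOV r3, #12 → r3=12
MOV r7, #7 → r7=7
MOV r0, #1 → r0=1
SUB r3, r3, r7 → r3=12-7=5
LSL r3, r3, #4 → r3=5<<4=80
ADD r0, r0, #1 → r0=1+1=2
CMP r0, #4  (cmp 2,4)
BNE L1: taken
SUB r3, r3, r7 → r3=80-7=73
LSL r3, r3, #4 → r3=73<<4=1168
ADD r0, r0, #1 → r0=2+1=3
CMP r0, #4  (cmp 3,4)
BNE L1: taken
SUB r3, r3, r7 → r3=1168-7=1161
LSL r3, r3, #4 → r3=1161<<4=18576
ADD r0, r0, #1 → r0=3+1=4
CMP r0, #4  (cmp 4,4)
BNE L1: not taken
halt.

18576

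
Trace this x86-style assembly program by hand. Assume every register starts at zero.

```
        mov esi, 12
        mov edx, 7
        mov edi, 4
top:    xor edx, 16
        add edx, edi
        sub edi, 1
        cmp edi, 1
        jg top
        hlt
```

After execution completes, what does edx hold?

esi=12
edx=7
edi=4
edx=7^16=23
edx=23+4=27
edi=4-1=3
cmp edi, 1  (cmp 3,1)
jg top: taken
edx=27^16=11
edx=11+3=14
edi=3-1=2
cmp edi, 1  (cmp 2,1)
jg top: taken
edx=14^16=30
edx=30+2=32
edi=2-1=1
cmp edi, 1  (cmp 1,1)
jg top: not taken
halt.

32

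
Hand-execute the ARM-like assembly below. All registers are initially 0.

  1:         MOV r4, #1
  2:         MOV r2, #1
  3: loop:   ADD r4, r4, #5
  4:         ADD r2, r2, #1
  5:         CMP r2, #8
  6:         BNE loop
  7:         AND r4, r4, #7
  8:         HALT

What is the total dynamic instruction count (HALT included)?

MOV r4, #1 → r4=1
MOV r2, #1 → r2=1
ADD r4, r4, #5 → r4=1+5=6
ADD r2, r2, #1 → r2=1+1=2
CMP r2, #8  (cmp 2,8)
BNE loop: taken
ADD r4, r4, #5 → r4=6+5=11
ADD r2, r2, #1 → r2=2+1=3
CMP r2, #8  (cmp 3,8)
BNE loop: taken
ADD r4, r4, #5 → r4=11+5=16
ADD r2, r2, #1 → r2=3+1=4
CMP r2, #8  (cmp 4,8)
BNE loop: taken
ADD r4, r4, #5 → r4=16+5=21
ADD r2, r2, #1 → r2=4+1=5
CMP r2, #8  (cmp 5,8)
BNE loop: taken
ADD r4, r4, #5 → r4=21+5=26
ADD r2, r2, #1 → r2=5+1=6
CMP r2, #8  (cmp 6,8)
BNE loop: taken
ADD r4, r4, #5 → r4=26+5=31
ADD r2, r2, #1 → r2=6+1=7
CMP r2, #8  (cmp 7,8)
BNE loop: taken
ADD r4, r4, #5 → r4=31+5=36
ADD r2, r2, #1 → r2=7+1=8
CMP r2, #8  (cmp 8,8)
BNE loop: not taken
AND r4, r4, #7 → r4=36&7=4
halt.
Total executed instructions: 32.

32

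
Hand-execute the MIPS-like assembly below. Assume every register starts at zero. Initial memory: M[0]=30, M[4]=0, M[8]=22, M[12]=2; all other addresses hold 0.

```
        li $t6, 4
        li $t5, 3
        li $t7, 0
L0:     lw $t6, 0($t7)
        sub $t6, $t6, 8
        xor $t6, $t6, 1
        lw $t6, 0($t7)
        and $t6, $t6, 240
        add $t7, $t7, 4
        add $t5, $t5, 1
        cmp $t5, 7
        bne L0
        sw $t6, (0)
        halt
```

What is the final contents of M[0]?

$t6=4
$t5=3
$t7=0
$t6=M[0]=30
$t6=30-8=22
$t6=22^1=23
$t6=M[0]=30
$t6=30&240=16
$t7=0+4=4
$t5=3+1=4
cmp $t5, 7  (cmp 4,7)
bne L0: taken
$t6=M[4]=0
$t6=0-8=-8
$t6=(-8)^1=-7
$t6=M[4]=0
$t6=0&240=0
$t7=4+4=8
$t5=4+1=5
cmp $t5, 7  (cmp 5,7)
bne L0: taken
$t6=M[8]=22
$t6=22-8=14
$t6=14^1=15
$t6=M[8]=22
$t6=22&240=16
$t7=8+4=12
$t5=5+1=6
cmp $t5, 7  (cmp 6,7)
bne L0: taken
$t6=M[12]=2
$t6=2-8=-6
$t6=(-6)^1=-5
$t6=M[12]=2
$t6=2&240=0
$t7=12+4=16
$t5=6+1=7
cmp $t5, 7  (cmp 7,7)
bne L0: not taken
sw $t6, (0) → M[0]=0
halt.

0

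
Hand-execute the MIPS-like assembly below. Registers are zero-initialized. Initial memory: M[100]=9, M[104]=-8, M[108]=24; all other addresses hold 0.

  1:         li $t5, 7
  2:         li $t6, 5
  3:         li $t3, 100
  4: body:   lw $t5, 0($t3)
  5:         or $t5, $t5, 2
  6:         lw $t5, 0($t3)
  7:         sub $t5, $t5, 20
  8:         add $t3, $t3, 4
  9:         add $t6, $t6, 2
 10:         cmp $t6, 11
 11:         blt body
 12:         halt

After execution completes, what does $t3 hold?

after li $t5, 7: $t5=7
after li $t6, 5: $t6=5
after li $t3, 100: $t3=100
after lw $t5, 0($t3): $t5=M[100]=9
after or $t5, $t5, 2: $t5=9|2=11
after lw $t5, 0($t3): $t5=M[100]=9
after sub $t5, $t5, 20: $t5=9-20=-11
after add $t3, $t3, 4: $t3=100+4=104
after add $t6, $t6, 2: $t6=5+2=7
cmp $t6, 11  (cmp 7,11)
blt body: taken
after lw $t5, 0($t3): $t5=M[104]=-8
after or $t5, $t5, 2: $t5=(-8)|2=-6
after lw $t5, 0($t3): $t5=M[104]=-8
after sub $t5, $t5, 20: $t5=(-8)-20=-28
after add $t3, $t3, 4: $t3=104+4=108
after add $t6, $t6, 2: $t6=7+2=9
cmp $t6, 11  (cmp 9,11)
blt body: taken
after lw $t5, 0($t3): $t5=M[108]=24
after or $t5, $t5, 2: $t5=24|2=26
after lw $t5, 0($t3): $t5=M[108]=24
after sub $t5, $t5, 20: $t5=24-20=4
after add $t3, $t3, 4: $t3=108+4=112
after add $t6, $t6, 2: $t6=9+2=11
cmp $t6, 11  (cmp 11,11)
blt body: not taken
halt.

112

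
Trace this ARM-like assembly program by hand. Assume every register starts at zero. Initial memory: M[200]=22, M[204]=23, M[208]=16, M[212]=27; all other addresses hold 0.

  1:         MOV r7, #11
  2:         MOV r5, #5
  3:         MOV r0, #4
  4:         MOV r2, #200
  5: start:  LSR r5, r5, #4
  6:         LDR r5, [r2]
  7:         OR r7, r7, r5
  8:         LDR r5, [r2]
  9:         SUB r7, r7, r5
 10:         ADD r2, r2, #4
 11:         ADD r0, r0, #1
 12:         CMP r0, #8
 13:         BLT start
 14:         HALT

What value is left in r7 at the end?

MOV r7, #11 → r7=11
MOV r5, #5 → r5=5
MOV r0, #4 → r0=4
MOV r2, #200 → r2=200
LSR r5, r5, #4 → r5=5>>4=0
LDR r5, [r2] → r5=M[200]=22
OR r7, r7, r5 → r7=11|22=31
LDR r5, [r2] → r5=M[200]=22
SUB r7, r7, r5 → r7=31-22=9
ADD r2, r2, #4 → r2=200+4=204
ADD r0, r0, #1 → r0=4+1=5
CMP r0, #8  (cmp 5,8)
BLT start: taken
LSR r5, r5, #4 → r5=22>>4=1
LDR r5, [r2] → r5=M[204]=23
OR r7, r7, r5 → r7=9|23=31
LDR r5, [r2] → r5=M[204]=23
SUB r7, r7, r5 → r7=31-23=8
ADD r2, r2, #4 → r2=204+4=208
ADD r0, r0, #1 → r0=5+1=6
CMP r0, #8  (cmp 6,8)
BLT start: taken
LSR r5, r5, #4 → r5=23>>4=1
LDR r5, [r2] → r5=M[208]=16
OR r7, r7, r5 → r7=8|16=24
LDR r5, [r2] → r5=M[208]=16
SUB r7, r7, r5 → r7=24-16=8
ADD r2, r2, #4 → r2=208+4=212
ADD r0, r0, #1 → r0=6+1=7
CMP r0, #8  (cmp 7,8)
BLT start: taken
LSR r5, r5, #4 → r5=16>>4=1
LDR r5, [r2] → r5=M[212]=27
OR r7, r7, r5 → r7=8|27=27
LDR r5, [r2] → r5=M[212]=27
SUB r7, r7, r5 → r7=27-27=0
ADD r2, r2, #4 → r2=212+4=216
ADD r0, r0, #1 → r0=7+1=8
CMP r0, #8  (cmp 8,8)
BLT start: not taken
halt.

0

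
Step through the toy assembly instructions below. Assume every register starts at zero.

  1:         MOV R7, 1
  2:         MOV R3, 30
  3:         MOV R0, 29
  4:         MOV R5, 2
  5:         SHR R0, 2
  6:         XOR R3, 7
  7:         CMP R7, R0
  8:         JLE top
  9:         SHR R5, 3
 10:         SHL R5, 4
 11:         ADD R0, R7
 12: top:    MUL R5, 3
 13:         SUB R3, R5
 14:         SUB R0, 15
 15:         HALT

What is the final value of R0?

after MOV R7, 1: R7=1
after MOV R3, 30: R3=30
after MOV R0, 29: R0=29
after MOV R5, 2: R5=2
after SHR R0, 2: R0=29>>2=7
after XOR R3, 7: R3=30^7=25
CMP R7, R0  (cmp 1,7)
JLE top: taken
after MUL R5, 3: R5=2*3=6
after SUB R3, R5: R3=25-6=19
after SUB R0, 15: R0=7-15=-8
halt.

-8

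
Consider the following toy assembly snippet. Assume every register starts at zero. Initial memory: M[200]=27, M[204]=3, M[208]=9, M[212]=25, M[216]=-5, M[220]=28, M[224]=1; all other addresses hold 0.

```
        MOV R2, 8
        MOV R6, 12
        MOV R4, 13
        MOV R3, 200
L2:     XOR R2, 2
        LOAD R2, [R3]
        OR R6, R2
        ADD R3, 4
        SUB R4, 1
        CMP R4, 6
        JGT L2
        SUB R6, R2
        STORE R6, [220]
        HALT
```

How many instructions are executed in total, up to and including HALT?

MOV R2, 8 → R2=8
MOV R6, 12 → R6=12
MOV R4, 13 → R4=13
MOV R3, 200 → R3=200
XOR R2, 2 → R2=8^2=10
LOAD R2, [R3] → R2=M[200]=27
OR R6, R2 → R6=12|27=31
ADD R3, 4 → R3=200+4=204
SUB R4, 1 → R4=13-1=12
CMP R4, 6  (cmp 12,6)
JGT L2: taken
XOR R2, 2 → R2=27^2=25
LOAD R2, [R3] → R2=M[204]=3
OR R6, R2 → R6=31|3=31
ADD R3, 4 → R3=204+4=208
SUB R4, 1 → R4=12-1=11
CMP R4, 6  (cmp 11,6)
JGT L2: taken
XOR R2, 2 → R2=3^2=1
LOAD R2, [R3] → R2=M[208]=9
OR R6, R2 → R6=31|9=31
ADD R3, 4 → R3=208+4=212
SUB R4, 1 → R4=11-1=10
CMP R4, 6  (cmp 10,6)
JGT L2: taken
XOR R2, 2 → R2=9^2=11
LOAD R2, [R3] → R2=M[212]=25
OR R6, R2 → R6=31|25=31
ADD R3, 4 → R3=212+4=216
SUB R4, 1 → R4=10-1=9
CMP R4, 6  (cmp 9,6)
JGT L2: taken
XOR R2, 2 → R2=25^2=27
LOAD R2, [R3] → R2=M[216]=-5
OR R6, R2 → R6=31|(-5)=-1
ADD R3, 4 → R3=216+4=220
SUB R4, 1 → R4=9-1=8
CMP R4, 6  (cmp 8,6)
JGT L2: taken
XOR R2, 2 → R2=(-5)^2=-7
LOAD R2, [R3] → R2=M[220]=28
OR R6, R2 → R6=(-1)|28=-1
ADD R3, 4 → R3=220+4=224
SUB R4, 1 → R4=8-1=7
CMP R4, 6  (cmp 7,6)
JGT L2: taken
XOR R2, 2 → R2=28^2=30
LOAD R2, [R3] → R2=M[224]=1
OR R6, R2 → R6=(-1)|1=-1
ADD R3, 4 → R3=224+4=228
SUB R4, 1 → R4=7-1=6
CMP R4, 6  (cmp 6,6)
JGT L2: not taken
SUB R6, R2 → R6=(-1)-1=-2
STORE R6, [220] → M[220]=-2
halt.
Total executed instructions: 56.

56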